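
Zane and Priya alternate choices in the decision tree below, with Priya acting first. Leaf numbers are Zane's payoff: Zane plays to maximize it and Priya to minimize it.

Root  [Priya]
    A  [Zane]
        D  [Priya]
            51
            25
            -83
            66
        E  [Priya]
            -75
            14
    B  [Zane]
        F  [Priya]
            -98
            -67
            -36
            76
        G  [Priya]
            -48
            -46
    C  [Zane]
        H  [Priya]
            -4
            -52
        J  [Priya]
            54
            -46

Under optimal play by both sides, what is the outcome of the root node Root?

-75

D (Priya): min(51, 25, -83, 66) = -83
E (Priya): min(-75, 14) = -75
A (Zane): max(-83, -75) = -75
F (Priya): min(-98, -67, -36, 76) = -98
G (Priya): min(-48, -46) = -48
B (Zane): max(-98, -48) = -48
H (Priya): min(-4, -52) = -52
J (Priya): min(54, -46) = -46
C (Zane): max(-52, -46) = -46
Root (Priya): min(-75, -48, -46) = -75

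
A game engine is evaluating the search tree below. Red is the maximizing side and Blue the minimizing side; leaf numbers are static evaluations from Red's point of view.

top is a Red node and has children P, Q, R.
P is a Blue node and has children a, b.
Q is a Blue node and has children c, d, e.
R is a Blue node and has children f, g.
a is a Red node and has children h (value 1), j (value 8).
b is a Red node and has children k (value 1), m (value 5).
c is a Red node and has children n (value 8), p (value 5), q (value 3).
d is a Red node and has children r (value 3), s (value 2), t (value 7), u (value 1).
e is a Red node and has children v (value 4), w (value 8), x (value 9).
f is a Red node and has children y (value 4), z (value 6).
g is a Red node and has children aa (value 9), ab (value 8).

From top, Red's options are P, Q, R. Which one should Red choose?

Q

a (Red): max(1, 8) = 8
b (Red): max(1, 5) = 5
P (Blue): min(8, 5) = 5
c (Red): max(8, 5, 3) = 8
d (Red): max(3, 2, 7, 1) = 7
e (Red): max(4, 8, 9) = 9
Q (Blue): min(8, 7, 9) = 7
f (Red): max(4, 6) = 6
g (Red): max(9, 8) = 9
R (Blue): min(6, 9) = 6
top (Red): max(5, 7, 6) = 7
Red at top wants the highest of {P=5, Q=7, R=6}, so chooses Q.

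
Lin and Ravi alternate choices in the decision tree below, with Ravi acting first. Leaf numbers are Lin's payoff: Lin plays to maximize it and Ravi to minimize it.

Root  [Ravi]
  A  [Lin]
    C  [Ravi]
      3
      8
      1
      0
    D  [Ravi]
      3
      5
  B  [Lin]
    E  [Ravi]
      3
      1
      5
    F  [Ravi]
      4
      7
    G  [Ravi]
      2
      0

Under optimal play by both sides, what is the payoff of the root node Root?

C (Ravi): min(3, 8, 1, 0) = 0
D (Ravi): min(3, 5) = 3
A (Lin): max(0, 3) = 3
E (Ravi): min(3, 1, 5) = 1
F (Ravi): min(4, 7) = 4
G (Ravi): min(2, 0) = 0
B (Lin): max(1, 4, 0) = 4
Root (Ravi): min(3, 4) = 3

3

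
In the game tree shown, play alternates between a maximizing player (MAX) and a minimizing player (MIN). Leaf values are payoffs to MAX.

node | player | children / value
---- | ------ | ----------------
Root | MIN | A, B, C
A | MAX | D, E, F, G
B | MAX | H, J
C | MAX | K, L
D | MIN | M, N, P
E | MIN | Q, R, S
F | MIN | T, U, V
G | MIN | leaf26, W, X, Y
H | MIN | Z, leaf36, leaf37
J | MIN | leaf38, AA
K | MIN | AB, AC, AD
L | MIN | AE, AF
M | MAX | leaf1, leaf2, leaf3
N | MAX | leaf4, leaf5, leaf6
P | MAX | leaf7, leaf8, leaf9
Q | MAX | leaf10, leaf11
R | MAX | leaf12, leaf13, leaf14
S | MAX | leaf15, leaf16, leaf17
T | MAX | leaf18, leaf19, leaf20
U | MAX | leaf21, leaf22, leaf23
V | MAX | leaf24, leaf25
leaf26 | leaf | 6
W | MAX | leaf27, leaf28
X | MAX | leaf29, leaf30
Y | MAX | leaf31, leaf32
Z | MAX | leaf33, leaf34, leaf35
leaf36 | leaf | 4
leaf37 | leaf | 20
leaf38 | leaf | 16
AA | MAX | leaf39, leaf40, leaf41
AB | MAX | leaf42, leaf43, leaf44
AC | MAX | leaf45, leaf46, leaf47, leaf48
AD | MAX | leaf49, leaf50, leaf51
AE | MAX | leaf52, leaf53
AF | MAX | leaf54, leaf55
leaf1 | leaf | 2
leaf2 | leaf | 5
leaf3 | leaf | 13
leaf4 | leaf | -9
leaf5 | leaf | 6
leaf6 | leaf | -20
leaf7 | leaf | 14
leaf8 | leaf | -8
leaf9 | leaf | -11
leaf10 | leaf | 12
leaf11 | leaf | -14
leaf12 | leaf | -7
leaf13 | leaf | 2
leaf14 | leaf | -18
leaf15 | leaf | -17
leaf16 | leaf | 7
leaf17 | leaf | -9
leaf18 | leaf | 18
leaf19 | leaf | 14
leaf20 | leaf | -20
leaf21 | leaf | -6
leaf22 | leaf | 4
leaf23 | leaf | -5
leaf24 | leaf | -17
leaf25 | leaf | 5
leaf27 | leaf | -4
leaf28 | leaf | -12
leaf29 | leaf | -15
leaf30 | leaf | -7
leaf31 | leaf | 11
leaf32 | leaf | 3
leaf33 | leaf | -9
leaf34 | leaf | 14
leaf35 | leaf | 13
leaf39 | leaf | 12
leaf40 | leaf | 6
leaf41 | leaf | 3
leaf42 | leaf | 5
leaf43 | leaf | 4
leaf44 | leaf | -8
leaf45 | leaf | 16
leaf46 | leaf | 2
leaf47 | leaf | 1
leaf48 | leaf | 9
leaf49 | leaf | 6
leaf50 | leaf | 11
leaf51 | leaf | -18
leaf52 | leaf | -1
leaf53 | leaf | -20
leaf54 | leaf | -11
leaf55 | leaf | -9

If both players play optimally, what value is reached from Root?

5

M (MAX): max(2, 5, 13) = 13
N (MAX): max(-9, 6, -20) = 6
P (MAX): max(14, -8, -11) = 14
D (MIN): min(13, 6, 14) = 6
Q (MAX): max(12, -14) = 12
R (MAX): max(-7, 2, -18) = 2
S (MAX): max(-17, 7, -9) = 7
E (MIN): min(12, 2, 7) = 2
T (MAX): max(18, 14, -20) = 18
U (MAX): max(-6, 4, -5) = 4
V (MAX): max(-17, 5) = 5
F (MIN): min(18, 4, 5) = 4
W (MAX): max(-4, -12) = -4
X (MAX): max(-15, -7) = -7
Y (MAX): max(11, 3) = 11
G (MIN): min(6, -4, -7, 11) = -7
A (MAX): max(6, 2, 4, -7) = 6
Z (MAX): max(-9, 14, 13) = 14
H (MIN): min(14, 4, 20) = 4
AA (MAX): max(12, 6, 3) = 12
J (MIN): min(16, 12) = 12
B (MAX): max(4, 12) = 12
AB (MAX): max(5, 4, -8) = 5
AC (MAX): max(16, 2, 1, 9) = 16
AD (MAX): max(6, 11, -18) = 11
K (MIN): min(5, 16, 11) = 5
AE (MAX): max(-1, -20) = -1
AF (MAX): max(-11, -9) = -9
L (MIN): min(-1, -9) = -9
C (MAX): max(5, -9) = 5
Root (MIN): min(6, 12, 5) = 5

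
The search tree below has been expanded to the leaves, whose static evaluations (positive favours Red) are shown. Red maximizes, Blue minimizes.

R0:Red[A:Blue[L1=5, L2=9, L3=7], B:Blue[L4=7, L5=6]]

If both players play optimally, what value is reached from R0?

A (Blue): min(5, 9, 7) = 5
B (Blue): min(7, 6) = 6
R0 (Red): max(5, 6) = 6

6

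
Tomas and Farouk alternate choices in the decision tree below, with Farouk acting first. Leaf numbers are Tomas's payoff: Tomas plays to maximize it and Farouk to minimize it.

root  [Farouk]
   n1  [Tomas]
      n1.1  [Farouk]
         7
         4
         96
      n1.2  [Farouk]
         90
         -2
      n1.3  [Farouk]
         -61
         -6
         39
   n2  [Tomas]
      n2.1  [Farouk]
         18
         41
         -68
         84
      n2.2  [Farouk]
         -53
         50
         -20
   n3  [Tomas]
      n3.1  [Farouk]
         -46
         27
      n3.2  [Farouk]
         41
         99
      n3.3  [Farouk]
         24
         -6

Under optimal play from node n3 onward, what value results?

n3.1 (Farouk): min(-46, 27) = -46
n3.2 (Farouk): min(41, 99) = 41
n3.3 (Farouk): min(24, -6) = -6
n3 (Tomas): max(-46, 41, -6) = 41

41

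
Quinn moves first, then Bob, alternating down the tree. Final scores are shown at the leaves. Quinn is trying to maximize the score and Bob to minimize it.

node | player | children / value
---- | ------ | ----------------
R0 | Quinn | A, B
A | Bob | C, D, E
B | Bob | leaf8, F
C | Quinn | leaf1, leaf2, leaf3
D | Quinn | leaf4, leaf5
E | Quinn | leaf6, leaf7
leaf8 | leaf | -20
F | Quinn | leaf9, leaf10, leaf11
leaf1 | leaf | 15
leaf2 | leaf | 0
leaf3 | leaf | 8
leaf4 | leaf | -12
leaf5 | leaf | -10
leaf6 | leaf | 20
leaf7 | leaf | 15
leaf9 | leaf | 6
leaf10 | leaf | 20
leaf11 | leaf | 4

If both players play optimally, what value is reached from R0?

C (Quinn): max(15, 0, 8) = 15
D (Quinn): max(-12, -10) = -10
E (Quinn): max(20, 15) = 20
A (Bob): min(15, -10, 20) = -10
F (Quinn): max(6, 20, 4) = 20
B (Bob): min(-20, 20) = -20
R0 (Quinn): max(-10, -20) = -10

-10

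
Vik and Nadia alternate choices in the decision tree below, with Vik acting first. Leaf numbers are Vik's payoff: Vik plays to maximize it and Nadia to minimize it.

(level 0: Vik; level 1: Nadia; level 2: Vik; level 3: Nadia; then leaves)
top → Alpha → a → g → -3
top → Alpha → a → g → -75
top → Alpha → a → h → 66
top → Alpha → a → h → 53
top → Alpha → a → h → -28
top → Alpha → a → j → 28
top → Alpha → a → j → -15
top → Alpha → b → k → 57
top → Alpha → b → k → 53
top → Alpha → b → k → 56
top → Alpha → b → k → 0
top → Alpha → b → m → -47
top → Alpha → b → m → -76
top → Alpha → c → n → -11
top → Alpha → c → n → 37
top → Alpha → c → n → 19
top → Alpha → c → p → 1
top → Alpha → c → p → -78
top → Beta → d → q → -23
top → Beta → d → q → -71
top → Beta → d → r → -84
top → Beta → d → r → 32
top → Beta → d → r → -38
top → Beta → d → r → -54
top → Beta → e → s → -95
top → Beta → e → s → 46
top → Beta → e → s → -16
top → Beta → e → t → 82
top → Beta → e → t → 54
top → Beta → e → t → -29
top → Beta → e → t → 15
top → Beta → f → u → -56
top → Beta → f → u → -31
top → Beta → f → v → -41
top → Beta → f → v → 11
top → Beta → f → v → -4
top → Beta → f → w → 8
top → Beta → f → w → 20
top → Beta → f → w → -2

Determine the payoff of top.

-15

g (Nadia): min(-3, -75) = -75
h (Nadia): min(66, 53, -28) = -28
j (Nadia): min(28, -15) = -15
a (Vik): max(-75, -28, -15) = -15
k (Nadia): min(57, 53, 56, 0) = 0
m (Nadia): min(-47, -76) = -76
b (Vik): max(0, -76) = 0
n (Nadia): min(-11, 37, 19) = -11
p (Nadia): min(1, -78) = -78
c (Vik): max(-11, -78) = -11
Alpha (Nadia): min(-15, 0, -11) = -15
q (Nadia): min(-23, -71) = -71
r (Nadia): min(-84, 32, -38, -54) = -84
d (Vik): max(-71, -84) = -71
s (Nadia): min(-95, 46, -16) = -95
t (Nadia): min(82, 54, -29, 15) = -29
e (Vik): max(-95, -29) = -29
u (Nadia): min(-56, -31) = -56
v (Nadia): min(-41, 11, -4) = -41
w (Nadia): min(8, 20, -2) = -2
f (Vik): max(-56, -41, -2) = -2
Beta (Nadia): min(-71, -29, -2) = -71
top (Vik): max(-15, -71) = -15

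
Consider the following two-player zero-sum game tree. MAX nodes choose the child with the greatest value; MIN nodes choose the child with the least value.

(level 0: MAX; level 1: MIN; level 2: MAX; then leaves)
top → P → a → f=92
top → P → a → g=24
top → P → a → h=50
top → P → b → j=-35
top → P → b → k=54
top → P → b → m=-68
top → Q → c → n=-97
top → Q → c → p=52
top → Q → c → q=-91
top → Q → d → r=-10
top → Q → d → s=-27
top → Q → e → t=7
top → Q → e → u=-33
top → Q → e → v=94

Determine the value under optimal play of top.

a (MAX): max(92, 24, 50) = 92
b (MAX): max(-35, 54, -68) = 54
P (MIN): min(92, 54) = 54
c (MAX): max(-97, 52, -91) = 52
d (MAX): max(-10, -27) = -10
e (MAX): max(7, -33, 94) = 94
Q (MIN): min(52, -10, 94) = -10
top (MAX): max(54, -10) = 54

54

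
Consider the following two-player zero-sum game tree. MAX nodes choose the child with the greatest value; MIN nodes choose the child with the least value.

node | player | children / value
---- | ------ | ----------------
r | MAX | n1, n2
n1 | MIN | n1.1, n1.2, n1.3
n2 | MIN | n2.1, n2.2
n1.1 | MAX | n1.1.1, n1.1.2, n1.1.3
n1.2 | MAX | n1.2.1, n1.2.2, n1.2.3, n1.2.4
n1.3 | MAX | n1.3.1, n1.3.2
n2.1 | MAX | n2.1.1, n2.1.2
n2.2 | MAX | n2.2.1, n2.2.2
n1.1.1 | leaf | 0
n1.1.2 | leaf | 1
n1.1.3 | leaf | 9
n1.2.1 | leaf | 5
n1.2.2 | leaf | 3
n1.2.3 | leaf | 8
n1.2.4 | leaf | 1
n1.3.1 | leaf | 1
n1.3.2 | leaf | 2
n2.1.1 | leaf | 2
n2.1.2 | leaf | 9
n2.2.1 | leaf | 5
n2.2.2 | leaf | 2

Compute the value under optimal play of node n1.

n1.1 (MAX): max(0, 1, 9) = 9
n1.2 (MAX): max(5, 3, 8, 1) = 8
n1.3 (MAX): max(1, 2) = 2
n1 (MIN): min(9, 8, 2) = 2

2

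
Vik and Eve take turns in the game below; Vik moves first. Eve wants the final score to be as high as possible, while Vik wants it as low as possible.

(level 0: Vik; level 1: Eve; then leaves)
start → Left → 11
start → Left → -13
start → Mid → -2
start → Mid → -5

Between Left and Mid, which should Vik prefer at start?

Mid

Left (Eve): max(11, -13) = 11
Mid (Eve): max(-2, -5) = -2
Vik prefers the lower value; Left=11, Mid=-2. Mid is better since -2 < 11.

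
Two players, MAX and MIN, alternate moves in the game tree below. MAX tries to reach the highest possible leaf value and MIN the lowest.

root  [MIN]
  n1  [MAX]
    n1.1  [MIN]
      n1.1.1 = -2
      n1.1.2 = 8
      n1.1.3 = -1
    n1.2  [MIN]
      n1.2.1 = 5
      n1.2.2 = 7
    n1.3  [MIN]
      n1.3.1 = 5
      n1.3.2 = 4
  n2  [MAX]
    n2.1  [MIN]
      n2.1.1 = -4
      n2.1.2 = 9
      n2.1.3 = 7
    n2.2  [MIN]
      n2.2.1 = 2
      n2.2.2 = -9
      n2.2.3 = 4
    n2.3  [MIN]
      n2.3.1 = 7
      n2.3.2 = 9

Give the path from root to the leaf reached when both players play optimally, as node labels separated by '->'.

n1.1 (MIN): min(-2, 8, -1) = -2
n1.2 (MIN): min(5, 7) = 5
n1.3 (MIN): min(5, 4) = 4
n1 (MAX): max(-2, 5, 4) = 5
n2.1 (MIN): min(-4, 9, 7) = -4
n2.2 (MIN): min(2, -9, 4) = -9
n2.3 (MIN): min(7, 9) = 7
n2 (MAX): max(-4, -9, 7) = 7
root (MIN): min(5, 7) = 5
At root, MIN picks n1 (lowest: 5).
At n1, MAX picks n1.2 (highest: 5).
At n1.2, MIN picks n1.2.1 (lowest: 5).
Terminal value 5.

root -> n1 -> n1.2 -> n1.2.1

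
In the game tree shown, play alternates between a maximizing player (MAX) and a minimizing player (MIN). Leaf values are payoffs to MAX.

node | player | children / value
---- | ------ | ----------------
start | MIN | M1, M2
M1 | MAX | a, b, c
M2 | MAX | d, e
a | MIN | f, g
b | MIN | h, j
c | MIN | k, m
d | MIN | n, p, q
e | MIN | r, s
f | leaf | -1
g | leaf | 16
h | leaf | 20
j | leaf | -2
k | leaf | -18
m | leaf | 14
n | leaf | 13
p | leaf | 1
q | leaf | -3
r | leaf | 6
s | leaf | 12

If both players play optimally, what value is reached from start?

-1

a (MIN): min(-1, 16) = -1
b (MIN): min(20, -2) = -2
c (MIN): min(-18, 14) = -18
M1 (MAX): max(-1, -2, -18) = -1
d (MIN): min(13, 1, -3) = -3
e (MIN): min(6, 12) = 6
M2 (MAX): max(-3, 6) = 6
start (MIN): min(-1, 6) = -1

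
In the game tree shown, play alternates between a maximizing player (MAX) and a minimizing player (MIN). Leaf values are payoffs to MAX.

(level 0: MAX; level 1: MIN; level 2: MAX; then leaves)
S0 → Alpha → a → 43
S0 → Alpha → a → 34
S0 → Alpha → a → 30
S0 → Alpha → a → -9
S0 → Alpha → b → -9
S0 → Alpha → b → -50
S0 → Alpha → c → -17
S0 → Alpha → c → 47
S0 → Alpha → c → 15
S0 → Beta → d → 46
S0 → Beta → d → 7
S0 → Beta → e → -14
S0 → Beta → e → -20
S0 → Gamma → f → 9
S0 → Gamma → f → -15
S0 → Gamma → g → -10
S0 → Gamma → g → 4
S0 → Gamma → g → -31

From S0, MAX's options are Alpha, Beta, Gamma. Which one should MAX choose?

Gamma

a (MAX): max(43, 34, 30, -9) = 43
b (MAX): max(-9, -50) = -9
c (MAX): max(-17, 47, 15) = 47
Alpha (MIN): min(43, -9, 47) = -9
d (MAX): max(46, 7) = 46
e (MAX): max(-14, -20) = -14
Beta (MIN): min(46, -14) = -14
f (MAX): max(9, -15) = 9
g (MAX): max(-10, 4, -31) = 4
Gamma (MIN): min(9, 4) = 4
S0 (MAX): max(-9, -14, 4) = 4
MAX at S0 wants the highest of {Alpha=-9, Beta=-14, Gamma=4}, so chooses Gamma.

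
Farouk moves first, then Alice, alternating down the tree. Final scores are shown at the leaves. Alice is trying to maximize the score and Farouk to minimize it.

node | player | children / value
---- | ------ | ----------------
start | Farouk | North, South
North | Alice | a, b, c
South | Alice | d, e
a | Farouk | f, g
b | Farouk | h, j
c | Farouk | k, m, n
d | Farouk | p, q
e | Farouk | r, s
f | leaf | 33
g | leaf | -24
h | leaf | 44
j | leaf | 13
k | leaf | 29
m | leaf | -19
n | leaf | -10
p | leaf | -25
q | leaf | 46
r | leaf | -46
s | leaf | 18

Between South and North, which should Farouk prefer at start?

South

d (Farouk): min(-25, 46) = -25
e (Farouk): min(-46, 18) = -46
South (Alice): max(-25, -46) = -25
a (Farouk): min(33, -24) = -24
b (Farouk): min(44, 13) = 13
c (Farouk): min(29, -19, -10) = -19
North (Alice): max(-24, 13, -19) = 13
Farouk prefers the lower value; South=-25, North=13. South is better since -25 < 13.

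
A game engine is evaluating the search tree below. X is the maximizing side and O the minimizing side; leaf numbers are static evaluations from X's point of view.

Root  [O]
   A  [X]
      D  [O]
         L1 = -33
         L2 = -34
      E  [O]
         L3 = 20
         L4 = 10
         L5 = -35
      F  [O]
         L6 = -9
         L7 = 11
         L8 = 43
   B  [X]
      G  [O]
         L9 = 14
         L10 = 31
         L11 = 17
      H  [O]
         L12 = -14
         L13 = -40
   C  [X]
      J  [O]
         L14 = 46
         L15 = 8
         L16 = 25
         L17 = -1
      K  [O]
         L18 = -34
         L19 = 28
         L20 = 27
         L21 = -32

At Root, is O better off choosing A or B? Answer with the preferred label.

D (O): min(-33, -34) = -34
E (O): min(20, 10, -35) = -35
F (O): min(-9, 11, 43) = -9
A (X): max(-34, -35, -9) = -9
G (O): min(14, 31, 17) = 14
H (O): min(-14, -40) = -40
B (X): max(14, -40) = 14
O prefers the lower value; A=-9, B=14. A is better since -9 < 14.

A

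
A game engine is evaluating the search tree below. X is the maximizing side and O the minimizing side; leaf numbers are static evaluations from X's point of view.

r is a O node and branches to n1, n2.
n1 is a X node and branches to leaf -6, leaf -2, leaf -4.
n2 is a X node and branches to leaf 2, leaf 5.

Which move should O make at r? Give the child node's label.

n1 (X): max(-6, -2, -4) = -2
n2 (X): max(2, 5) = 5
r (O): min(-2, 5) = -2
O at r wants the lowest of {n1=-2, n2=5}, so chooses n1.

n1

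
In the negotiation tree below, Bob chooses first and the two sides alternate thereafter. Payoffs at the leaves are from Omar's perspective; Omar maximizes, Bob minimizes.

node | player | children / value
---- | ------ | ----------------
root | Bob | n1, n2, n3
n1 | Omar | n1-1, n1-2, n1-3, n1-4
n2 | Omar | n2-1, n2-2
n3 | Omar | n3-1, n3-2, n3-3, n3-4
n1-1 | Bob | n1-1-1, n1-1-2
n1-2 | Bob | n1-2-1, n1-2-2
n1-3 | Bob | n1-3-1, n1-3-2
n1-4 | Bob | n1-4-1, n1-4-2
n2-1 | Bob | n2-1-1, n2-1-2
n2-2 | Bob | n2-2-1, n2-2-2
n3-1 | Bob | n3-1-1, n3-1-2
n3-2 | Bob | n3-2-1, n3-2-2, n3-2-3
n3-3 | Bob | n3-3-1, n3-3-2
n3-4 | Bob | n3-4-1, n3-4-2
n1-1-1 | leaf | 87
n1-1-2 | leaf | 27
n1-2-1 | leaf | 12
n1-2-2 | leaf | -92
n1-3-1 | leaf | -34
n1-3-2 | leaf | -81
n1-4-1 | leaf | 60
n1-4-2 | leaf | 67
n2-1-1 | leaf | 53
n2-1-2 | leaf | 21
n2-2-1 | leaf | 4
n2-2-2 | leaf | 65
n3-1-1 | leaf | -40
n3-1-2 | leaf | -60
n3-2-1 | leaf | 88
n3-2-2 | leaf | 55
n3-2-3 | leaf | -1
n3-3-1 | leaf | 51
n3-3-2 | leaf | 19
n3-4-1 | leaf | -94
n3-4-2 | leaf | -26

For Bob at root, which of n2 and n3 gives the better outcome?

n2-1 (Bob): min(53, 21) = 21
n2-2 (Bob): min(4, 65) = 4
n2 (Omar): max(21, 4) = 21
n3-1 (Bob): min(-40, -60) = -60
n3-2 (Bob): min(88, 55, -1) = -1
n3-3 (Bob): min(51, 19) = 19
n3-4 (Bob): min(-94, -26) = -94
n3 (Omar): max(-60, -1, 19, -94) = 19
Bob prefers the lower value; n2=21, n3=19. n3 is better since 19 < 21.

n3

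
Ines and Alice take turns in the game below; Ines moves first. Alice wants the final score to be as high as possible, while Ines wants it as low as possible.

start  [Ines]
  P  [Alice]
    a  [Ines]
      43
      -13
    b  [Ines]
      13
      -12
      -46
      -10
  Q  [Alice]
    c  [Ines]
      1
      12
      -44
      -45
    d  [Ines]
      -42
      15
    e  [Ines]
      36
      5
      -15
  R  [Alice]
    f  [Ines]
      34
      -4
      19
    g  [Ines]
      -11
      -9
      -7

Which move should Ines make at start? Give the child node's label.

Q

a (Ines): min(43, -13) = -13
b (Ines): min(13, -12, -46, -10) = -46
P (Alice): max(-13, -46) = -13
c (Ines): min(1, 12, -44, -45) = -45
d (Ines): min(-42, 15) = -42
e (Ines): min(36, 5, -15) = -15
Q (Alice): max(-45, -42, -15) = -15
f (Ines): min(34, -4, 19) = -4
g (Ines): min(-11, -9, -7) = -11
R (Alice): max(-4, -11) = -4
start (Ines): min(-13, -15, -4) = -15
Ines at start wants the lowest of {P=-13, Q=-15, R=-4}, so chooses Q.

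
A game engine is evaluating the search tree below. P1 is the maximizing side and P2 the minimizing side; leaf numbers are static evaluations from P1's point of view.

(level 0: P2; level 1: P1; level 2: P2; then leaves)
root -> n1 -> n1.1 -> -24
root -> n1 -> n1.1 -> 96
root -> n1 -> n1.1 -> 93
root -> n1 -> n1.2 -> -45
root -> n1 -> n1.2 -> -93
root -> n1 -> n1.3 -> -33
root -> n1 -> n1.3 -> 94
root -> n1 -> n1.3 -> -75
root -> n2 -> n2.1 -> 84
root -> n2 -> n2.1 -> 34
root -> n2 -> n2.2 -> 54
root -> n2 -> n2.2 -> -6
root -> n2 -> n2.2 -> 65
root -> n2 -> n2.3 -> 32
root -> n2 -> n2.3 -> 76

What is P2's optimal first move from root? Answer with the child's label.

n1.1 (P2): min(-24, 96, 93) = -24
n1.2 (P2): min(-45, -93) = -93
n1.3 (P2): min(-33, 94, -75) = -75
n1 (P1): max(-24, -93, -75) = -24
n2.1 (P2): min(84, 34) = 34
n2.2 (P2): min(54, -6, 65) = -6
n2.3 (P2): min(32, 76) = 32
n2 (P1): max(34, -6, 32) = 34
root (P2): min(-24, 34) = -24
P2 at root wants the lowest of {n1=-24, n2=34}, so chooses n1.

n1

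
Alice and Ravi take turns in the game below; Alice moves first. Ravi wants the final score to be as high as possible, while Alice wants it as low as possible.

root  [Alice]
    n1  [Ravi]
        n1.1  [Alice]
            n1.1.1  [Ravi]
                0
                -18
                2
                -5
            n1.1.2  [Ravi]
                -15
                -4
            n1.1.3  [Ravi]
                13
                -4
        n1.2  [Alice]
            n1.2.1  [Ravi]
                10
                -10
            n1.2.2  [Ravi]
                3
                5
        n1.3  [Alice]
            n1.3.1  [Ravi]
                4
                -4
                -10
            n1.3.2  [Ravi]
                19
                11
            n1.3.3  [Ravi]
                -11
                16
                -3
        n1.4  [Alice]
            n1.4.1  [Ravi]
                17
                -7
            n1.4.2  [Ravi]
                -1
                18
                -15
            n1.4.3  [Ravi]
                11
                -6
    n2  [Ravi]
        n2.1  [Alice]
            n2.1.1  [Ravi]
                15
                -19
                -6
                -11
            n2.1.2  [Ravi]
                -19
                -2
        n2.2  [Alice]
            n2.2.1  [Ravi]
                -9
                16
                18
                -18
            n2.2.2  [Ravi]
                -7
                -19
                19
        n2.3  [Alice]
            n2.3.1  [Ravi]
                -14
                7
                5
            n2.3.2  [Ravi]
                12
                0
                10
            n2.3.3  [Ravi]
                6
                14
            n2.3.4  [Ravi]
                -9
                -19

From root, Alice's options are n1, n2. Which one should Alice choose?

n1

n1.1.1 (Ravi): max(0, -18, 2, -5) = 2
n1.1.2 (Ravi): max(-15, -4) = -4
n1.1.3 (Ravi): max(13, -4) = 13
n1.1 (Alice): min(2, -4, 13) = -4
n1.2.1 (Ravi): max(10, -10) = 10
n1.2.2 (Ravi): max(3, 5) = 5
n1.2 (Alice): min(10, 5) = 5
n1.3.1 (Ravi): max(4, -4, -10) = 4
n1.3.2 (Ravi): max(19, 11) = 19
n1.3.3 (Ravi): max(-11, 16, -3) = 16
n1.3 (Alice): min(4, 19, 16) = 4
n1.4.1 (Ravi): max(17, -7) = 17
n1.4.2 (Ravi): max(-1, 18, -15) = 18
n1.4.3 (Ravi): max(11, -6) = 11
n1.4 (Alice): min(17, 18, 11) = 11
n1 (Ravi): max(-4, 5, 4, 11) = 11
n2.1.1 (Ravi): max(15, -19, -6, -11) = 15
n2.1.2 (Ravi): max(-19, -2) = -2
n2.1 (Alice): min(15, -2) = -2
n2.2.1 (Ravi): max(-9, 16, 18, -18) = 18
n2.2.2 (Ravi): max(-7, -19, 19) = 19
n2.2 (Alice): min(18, 19) = 18
n2.3.1 (Ravi): max(-14, 7, 5) = 7
n2.3.2 (Ravi): max(12, 0, 10) = 12
n2.3.3 (Ravi): max(6, 14) = 14
n2.3.4 (Ravi): max(-9, -19) = -9
n2.3 (Alice): min(7, 12, 14, -9) = -9
n2 (Ravi): max(-2, 18, -9) = 18
root (Alice): min(11, 18) = 11
Alice at root wants the lowest of {n1=11, n2=18}, so chooses n1.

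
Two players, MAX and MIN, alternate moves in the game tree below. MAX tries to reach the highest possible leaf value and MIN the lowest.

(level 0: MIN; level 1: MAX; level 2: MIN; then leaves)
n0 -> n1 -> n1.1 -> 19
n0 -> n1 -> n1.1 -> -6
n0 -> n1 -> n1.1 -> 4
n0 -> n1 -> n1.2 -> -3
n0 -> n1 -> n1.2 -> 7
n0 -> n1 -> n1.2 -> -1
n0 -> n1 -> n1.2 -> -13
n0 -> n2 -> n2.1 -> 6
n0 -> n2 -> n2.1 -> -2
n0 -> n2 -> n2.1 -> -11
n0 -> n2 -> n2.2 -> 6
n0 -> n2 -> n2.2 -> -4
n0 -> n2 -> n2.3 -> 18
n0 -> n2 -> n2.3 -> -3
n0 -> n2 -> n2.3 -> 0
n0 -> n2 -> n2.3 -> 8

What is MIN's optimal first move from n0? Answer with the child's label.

n1.1 (MIN): min(19, -6, 4) = -6
n1.2 (MIN): min(-3, 7, -1, -13) = -13
n1 (MAX): max(-6, -13) = -6
n2.1 (MIN): min(6, -2, -11) = -11
n2.2 (MIN): min(6, -4) = -4
n2.3 (MIN): min(18, -3, 0, 8) = -3
n2 (MAX): max(-11, -4, -3) = -3
n0 (MIN): min(-6, -3) = -6
MIN at n0 wants the lowest of {n1=-6, n2=-3}, so chooses n1.

n1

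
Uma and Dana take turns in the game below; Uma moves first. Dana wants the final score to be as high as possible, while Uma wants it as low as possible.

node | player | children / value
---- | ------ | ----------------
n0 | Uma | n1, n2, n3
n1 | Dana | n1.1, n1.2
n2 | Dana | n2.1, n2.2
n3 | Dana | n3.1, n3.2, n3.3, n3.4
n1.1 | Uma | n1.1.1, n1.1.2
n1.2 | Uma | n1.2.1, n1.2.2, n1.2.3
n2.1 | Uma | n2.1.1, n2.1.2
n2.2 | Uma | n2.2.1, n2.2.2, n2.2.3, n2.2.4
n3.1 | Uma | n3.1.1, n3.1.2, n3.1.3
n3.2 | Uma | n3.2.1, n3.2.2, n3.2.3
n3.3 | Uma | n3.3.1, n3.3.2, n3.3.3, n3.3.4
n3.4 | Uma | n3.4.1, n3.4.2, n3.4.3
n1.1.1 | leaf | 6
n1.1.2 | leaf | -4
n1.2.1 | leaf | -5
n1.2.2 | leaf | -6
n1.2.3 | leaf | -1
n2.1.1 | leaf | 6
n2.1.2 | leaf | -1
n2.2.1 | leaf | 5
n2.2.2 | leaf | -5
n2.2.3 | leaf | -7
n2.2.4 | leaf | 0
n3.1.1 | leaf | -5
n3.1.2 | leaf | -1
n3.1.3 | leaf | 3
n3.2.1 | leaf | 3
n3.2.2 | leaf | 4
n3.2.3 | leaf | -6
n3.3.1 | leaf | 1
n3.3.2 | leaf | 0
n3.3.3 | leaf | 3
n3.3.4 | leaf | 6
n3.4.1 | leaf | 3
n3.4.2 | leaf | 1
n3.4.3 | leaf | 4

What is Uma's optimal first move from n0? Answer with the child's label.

n1

n1.1 (Uma): min(6, -4) = -4
n1.2 (Uma): min(-5, -6, -1) = -6
n1 (Dana): max(-4, -6) = -4
n2.1 (Uma): min(6, -1) = -1
n2.2 (Uma): min(5, -5, -7, 0) = -7
n2 (Dana): max(-1, -7) = -1
n3.1 (Uma): min(-5, -1, 3) = -5
n3.2 (Uma): min(3, 4, -6) = -6
n3.3 (Uma): min(1, 0, 3, 6) = 0
n3.4 (Uma): min(3, 1, 4) = 1
n3 (Dana): max(-5, -6, 0, 1) = 1
n0 (Uma): min(-4, -1, 1) = -4
Uma at n0 wants the lowest of {n1=-4, n2=-1, n3=1}, so chooses n1.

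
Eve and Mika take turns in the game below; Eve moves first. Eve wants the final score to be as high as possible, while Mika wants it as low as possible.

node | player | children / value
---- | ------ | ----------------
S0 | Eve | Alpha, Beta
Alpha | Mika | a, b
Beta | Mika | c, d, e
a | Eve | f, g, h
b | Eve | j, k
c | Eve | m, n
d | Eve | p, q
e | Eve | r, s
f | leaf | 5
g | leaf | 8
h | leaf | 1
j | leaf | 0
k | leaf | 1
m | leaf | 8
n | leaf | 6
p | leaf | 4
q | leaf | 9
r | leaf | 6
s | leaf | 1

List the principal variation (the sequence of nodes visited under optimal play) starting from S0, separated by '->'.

S0 -> Beta -> e -> r

a (Eve): max(5, 8, 1) = 8
b (Eve): max(0, 1) = 1
Alpha (Mika): min(8, 1) = 1
c (Eve): max(8, 6) = 8
d (Eve): max(4, 9) = 9
e (Eve): max(6, 1) = 6
Beta (Mika): min(8, 9, 6) = 6
S0 (Eve): max(1, 6) = 6
At S0, Eve picks Beta (highest: 6).
At Beta, Mika picks e (lowest: 6).
At e, Eve picks r (highest: 6).
Terminal value 6.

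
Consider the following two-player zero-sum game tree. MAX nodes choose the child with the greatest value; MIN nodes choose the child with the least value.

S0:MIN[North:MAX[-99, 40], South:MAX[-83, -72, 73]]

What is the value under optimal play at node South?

South (MAX): max(-83, -72, 73) = 73

73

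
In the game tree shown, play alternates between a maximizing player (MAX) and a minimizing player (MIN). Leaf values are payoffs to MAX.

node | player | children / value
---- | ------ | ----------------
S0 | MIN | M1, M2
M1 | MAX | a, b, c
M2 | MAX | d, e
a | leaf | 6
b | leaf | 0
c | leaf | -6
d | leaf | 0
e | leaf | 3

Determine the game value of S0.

M1 (MAX): max(6, 0, -6) = 6
M2 (MAX): max(0, 3) = 3
S0 (MIN): min(6, 3) = 3

3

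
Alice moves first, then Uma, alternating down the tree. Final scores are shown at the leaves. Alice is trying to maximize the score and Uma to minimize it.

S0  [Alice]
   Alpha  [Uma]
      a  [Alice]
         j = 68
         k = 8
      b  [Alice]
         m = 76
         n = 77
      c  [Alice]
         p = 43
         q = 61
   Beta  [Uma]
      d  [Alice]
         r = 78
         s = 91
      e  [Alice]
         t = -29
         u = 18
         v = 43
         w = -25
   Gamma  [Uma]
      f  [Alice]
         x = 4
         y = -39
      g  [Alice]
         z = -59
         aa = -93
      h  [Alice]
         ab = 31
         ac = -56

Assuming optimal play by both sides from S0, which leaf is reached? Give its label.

q

a (Alice): max(68, 8) = 68
b (Alice): max(76, 77) = 77
c (Alice): max(43, 61) = 61
Alpha (Uma): min(68, 77, 61) = 61
d (Alice): max(78, 91) = 91
e (Alice): max(-29, 18, 43, -25) = 43
Beta (Uma): min(91, 43) = 43
f (Alice): max(4, -39) = 4
g (Alice): max(-59, -93) = -59
h (Alice): max(31, -56) = 31
Gamma (Uma): min(4, -59, 31) = -59
S0 (Alice): max(61, 43, -59) = 61
At S0, Alice picks Alpha (highest: 61).
At Alpha, Uma picks c (lowest: 61).
At c, Alice picks q (highest: 61).
Terminal value 61.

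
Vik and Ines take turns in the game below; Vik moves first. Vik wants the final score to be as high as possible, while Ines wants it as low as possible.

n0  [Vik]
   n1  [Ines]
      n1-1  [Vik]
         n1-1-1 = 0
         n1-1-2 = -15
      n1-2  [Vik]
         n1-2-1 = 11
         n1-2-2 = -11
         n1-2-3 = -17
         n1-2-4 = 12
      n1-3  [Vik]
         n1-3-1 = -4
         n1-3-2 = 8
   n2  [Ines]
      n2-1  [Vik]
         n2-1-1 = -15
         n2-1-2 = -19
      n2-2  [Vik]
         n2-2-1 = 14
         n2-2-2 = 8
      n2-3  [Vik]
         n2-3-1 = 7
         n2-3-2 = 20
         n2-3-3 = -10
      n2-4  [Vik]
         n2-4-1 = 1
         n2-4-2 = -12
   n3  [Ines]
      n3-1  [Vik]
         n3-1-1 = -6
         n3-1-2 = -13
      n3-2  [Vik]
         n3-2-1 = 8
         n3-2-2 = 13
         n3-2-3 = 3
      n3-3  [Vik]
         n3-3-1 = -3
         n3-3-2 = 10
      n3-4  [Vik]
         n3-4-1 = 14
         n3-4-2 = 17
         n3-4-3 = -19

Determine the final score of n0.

n1-1 (Vik): max(0, -15) = 0
n1-2 (Vik): max(11, -11, -17, 12) = 12
n1-3 (Vik): max(-4, 8) = 8
n1 (Ines): min(0, 12, 8) = 0
n2-1 (Vik): max(-15, -19) = -15
n2-2 (Vik): max(14, 8) = 14
n2-3 (Vik): max(7, 20, -10) = 20
n2-4 (Vik): max(1, -12) = 1
n2 (Ines): min(-15, 14, 20, 1) = -15
n3-1 (Vik): max(-6, -13) = -6
n3-2 (Vik): max(8, 13, 3) = 13
n3-3 (Vik): max(-3, 10) = 10
n3-4 (Vik): max(14, 17, -19) = 17
n3 (Ines): min(-6, 13, 10, 17) = -6
n0 (Vik): max(0, -15, -6) = 0

0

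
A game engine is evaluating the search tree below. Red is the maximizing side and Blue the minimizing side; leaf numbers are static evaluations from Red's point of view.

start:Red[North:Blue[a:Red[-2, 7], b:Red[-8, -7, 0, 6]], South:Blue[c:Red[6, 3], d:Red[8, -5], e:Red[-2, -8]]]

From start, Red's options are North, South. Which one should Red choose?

a (Red): max(-2, 7) = 7
b (Red): max(-8, -7, 0, 6) = 6
North (Blue): min(7, 6) = 6
c (Red): max(6, 3) = 6
d (Red): max(8, -5) = 8
e (Red): max(-2, -8) = -2
South (Blue): min(6, 8, -2) = -2
start (Red): max(6, -2) = 6
Red at start wants the highest of {North=6, South=-2}, so chooses North.

North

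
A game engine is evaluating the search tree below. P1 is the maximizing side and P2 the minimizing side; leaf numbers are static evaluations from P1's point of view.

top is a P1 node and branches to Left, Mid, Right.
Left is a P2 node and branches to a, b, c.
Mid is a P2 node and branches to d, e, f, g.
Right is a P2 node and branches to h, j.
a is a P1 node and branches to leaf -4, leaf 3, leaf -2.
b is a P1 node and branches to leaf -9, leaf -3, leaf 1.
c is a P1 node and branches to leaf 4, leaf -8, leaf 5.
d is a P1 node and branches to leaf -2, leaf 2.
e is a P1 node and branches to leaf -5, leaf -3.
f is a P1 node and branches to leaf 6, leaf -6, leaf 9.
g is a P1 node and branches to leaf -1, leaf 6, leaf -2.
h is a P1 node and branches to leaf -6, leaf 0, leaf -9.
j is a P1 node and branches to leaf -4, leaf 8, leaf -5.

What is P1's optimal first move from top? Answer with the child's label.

a (P1): max(-4, 3, -2) = 3
b (P1): max(-9, -3, 1) = 1
c (P1): max(4, -8, 5) = 5
Left (P2): min(3, 1, 5) = 1
d (P1): max(-2, 2) = 2
e (P1): max(-5, -3) = -3
f (P1): max(6, -6, 9) = 9
g (P1): max(-1, 6, -2) = 6
Mid (P2): min(2, -3, 9, 6) = -3
h (P1): max(-6, 0, -9) = 0
j (P1): max(-4, 8, -5) = 8
Right (P2): min(0, 8) = 0
top (P1): max(1, -3, 0) = 1
P1 at top wants the highest of {Left=1, Mid=-3, Right=0}, so chooses Left.

Left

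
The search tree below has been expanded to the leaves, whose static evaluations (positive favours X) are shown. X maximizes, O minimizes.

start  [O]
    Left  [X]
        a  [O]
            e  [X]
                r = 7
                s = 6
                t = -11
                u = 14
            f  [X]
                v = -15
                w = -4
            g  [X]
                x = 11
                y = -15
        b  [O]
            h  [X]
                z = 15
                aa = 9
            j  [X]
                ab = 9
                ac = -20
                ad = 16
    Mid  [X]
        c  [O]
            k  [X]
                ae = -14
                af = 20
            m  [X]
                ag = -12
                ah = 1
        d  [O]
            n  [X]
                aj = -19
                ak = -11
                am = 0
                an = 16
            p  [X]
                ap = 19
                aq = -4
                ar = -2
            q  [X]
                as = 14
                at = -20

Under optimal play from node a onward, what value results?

e (X): max(7, 6, -11, 14) = 14
f (X): max(-15, -4) = -4
g (X): max(11, -15) = 11
a (O): min(14, -4, 11) = -4

-4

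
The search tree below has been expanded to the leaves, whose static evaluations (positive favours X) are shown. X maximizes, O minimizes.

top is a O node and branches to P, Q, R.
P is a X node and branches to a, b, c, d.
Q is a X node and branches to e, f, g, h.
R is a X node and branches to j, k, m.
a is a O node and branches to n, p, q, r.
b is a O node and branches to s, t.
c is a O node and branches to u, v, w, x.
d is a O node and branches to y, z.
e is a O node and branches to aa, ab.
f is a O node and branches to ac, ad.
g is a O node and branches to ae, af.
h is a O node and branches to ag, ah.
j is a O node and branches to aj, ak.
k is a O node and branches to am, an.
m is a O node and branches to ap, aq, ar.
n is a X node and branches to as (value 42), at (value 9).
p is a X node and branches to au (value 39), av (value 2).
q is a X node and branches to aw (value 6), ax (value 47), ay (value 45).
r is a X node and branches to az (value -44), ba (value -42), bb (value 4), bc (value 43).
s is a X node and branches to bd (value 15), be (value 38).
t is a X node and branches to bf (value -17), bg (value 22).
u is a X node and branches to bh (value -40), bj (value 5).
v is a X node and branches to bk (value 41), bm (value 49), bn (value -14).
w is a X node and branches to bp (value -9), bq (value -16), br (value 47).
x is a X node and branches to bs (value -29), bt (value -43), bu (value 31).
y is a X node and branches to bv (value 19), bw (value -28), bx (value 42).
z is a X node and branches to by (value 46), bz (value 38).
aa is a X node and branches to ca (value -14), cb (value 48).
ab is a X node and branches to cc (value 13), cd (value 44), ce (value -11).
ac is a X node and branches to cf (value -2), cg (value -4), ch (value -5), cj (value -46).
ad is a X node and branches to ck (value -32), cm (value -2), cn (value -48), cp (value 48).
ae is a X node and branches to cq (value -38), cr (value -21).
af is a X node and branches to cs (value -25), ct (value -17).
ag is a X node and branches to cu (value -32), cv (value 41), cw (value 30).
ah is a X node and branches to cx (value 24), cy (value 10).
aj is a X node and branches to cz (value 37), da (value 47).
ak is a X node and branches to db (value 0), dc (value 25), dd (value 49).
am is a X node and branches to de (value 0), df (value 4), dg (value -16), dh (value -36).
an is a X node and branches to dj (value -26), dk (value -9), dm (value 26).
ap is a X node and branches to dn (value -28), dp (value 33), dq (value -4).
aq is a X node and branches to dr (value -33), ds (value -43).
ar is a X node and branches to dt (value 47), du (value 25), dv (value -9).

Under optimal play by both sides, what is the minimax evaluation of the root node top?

n (X): max(42, 9) = 42
p (X): max(39, 2) = 39
q (X): max(6, 47, 45) = 47
r (X): max(-44, -42, 4, 43) = 43
a (O): min(42, 39, 47, 43) = 39
s (X): max(15, 38) = 38
t (X): max(-17, 22) = 22
b (O): min(38, 22) = 22
u (X): max(-40, 5) = 5
v (X): max(41, 49, -14) = 49
w (X): max(-9, -16, 47) = 47
x (X): max(-29, -43, 31) = 31
c (O): min(5, 49, 47, 31) = 5
y (X): max(19, -28, 42) = 42
z (X): max(46, 38) = 46
d (O): min(42, 46) = 42
P (X): max(39, 22, 5, 42) = 42
aa (X): max(-14, 48) = 48
ab (X): max(13, 44, -11) = 44
e (O): min(48, 44) = 44
ac (X): max(-2, -4, -5, -46) = -2
ad (X): max(-32, -2, -48, 48) = 48
f (O): min(-2, 48) = -2
ae (X): max(-38, -21) = -21
af (X): max(-25, -17) = -17
g (O): min(-21, -17) = -21
ag (X): max(-32, 41, 30) = 41
ah (X): max(24, 10) = 24
h (O): min(41, 24) = 24
Q (X): max(44, -2, -21, 24) = 44
aj (X): max(37, 47) = 47
ak (X): max(0, 25, 49) = 49
j (O): min(47, 49) = 47
am (X): max(0, 4, -16, -36) = 4
an (X): max(-26, -9, 26) = 26
k (O): min(4, 26) = 4
ap (X): max(-28, 33, -4) = 33
aq (X): max(-33, -43) = -33
ar (X): max(47, 25, -9) = 47
m (O): min(33, -33, 47) = -33
R (X): max(47, 4, -33) = 47
top (O): min(42, 44, 47) = 42

42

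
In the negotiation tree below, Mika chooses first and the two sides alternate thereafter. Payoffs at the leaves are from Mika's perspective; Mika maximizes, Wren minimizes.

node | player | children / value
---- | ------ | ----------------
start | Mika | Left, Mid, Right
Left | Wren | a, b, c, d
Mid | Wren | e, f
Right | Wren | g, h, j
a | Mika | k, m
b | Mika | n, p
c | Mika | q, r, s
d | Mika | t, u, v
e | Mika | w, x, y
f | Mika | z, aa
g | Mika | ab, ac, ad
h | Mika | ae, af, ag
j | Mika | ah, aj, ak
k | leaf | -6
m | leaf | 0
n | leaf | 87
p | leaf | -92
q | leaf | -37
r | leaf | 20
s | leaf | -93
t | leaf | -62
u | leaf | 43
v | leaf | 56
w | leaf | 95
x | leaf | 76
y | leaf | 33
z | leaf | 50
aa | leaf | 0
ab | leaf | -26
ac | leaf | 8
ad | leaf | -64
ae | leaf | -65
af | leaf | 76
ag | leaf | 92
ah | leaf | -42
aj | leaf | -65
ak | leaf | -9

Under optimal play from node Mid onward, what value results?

e (Mika): max(95, 76, 33) = 95
f (Mika): max(50, 0) = 50
Mid (Wren): min(95, 50) = 50

50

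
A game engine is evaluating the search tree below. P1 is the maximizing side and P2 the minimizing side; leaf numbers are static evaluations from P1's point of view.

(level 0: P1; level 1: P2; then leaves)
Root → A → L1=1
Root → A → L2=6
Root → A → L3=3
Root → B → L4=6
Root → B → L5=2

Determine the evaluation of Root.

A (P2): min(1, 6, 3) = 1
B (P2): min(6, 2) = 2
Root (P1): max(1, 2) = 2

2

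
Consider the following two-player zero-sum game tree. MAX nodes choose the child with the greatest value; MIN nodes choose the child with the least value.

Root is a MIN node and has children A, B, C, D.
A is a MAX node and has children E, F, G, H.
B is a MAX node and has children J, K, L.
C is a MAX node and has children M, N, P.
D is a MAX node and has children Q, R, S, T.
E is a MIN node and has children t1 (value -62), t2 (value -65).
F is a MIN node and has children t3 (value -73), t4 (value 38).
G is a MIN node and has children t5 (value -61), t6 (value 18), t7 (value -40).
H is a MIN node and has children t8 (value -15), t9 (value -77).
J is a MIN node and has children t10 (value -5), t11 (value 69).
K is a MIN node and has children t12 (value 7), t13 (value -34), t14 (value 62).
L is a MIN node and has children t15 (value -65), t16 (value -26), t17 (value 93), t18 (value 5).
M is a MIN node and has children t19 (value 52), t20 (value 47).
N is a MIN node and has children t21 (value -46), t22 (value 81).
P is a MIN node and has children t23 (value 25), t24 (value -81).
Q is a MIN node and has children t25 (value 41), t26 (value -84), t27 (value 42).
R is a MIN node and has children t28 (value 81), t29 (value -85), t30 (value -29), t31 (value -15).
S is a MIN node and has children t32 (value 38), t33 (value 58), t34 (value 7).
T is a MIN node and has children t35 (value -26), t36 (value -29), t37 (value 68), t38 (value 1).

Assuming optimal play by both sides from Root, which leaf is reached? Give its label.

t5

E (MIN): min(-62, -65) = -65
F (MIN): min(-73, 38) = -73
G (MIN): min(-61, 18, -40) = -61
H (MIN): min(-15, -77) = -77
A (MAX): max(-65, -73, -61, -77) = -61
J (MIN): min(-5, 69) = -5
K (MIN): min(7, -34, 62) = -34
L (MIN): min(-65, -26, 93, 5) = -65
B (MAX): max(-5, -34, -65) = -5
M (MIN): min(52, 47) = 47
N (MIN): min(-46, 81) = -46
P (MIN): min(25, -81) = -81
C (MAX): max(47, -46, -81) = 47
Q (MIN): min(41, -84, 42) = -84
R (MIN): min(81, -85, -29, -15) = -85
S (MIN): min(38, 58, 7) = 7
T (MIN): min(-26, -29, 68, 1) = -29
D (MAX): max(-84, -85, 7, -29) = 7
Root (MIN): min(-61, -5, 47, 7) = -61
At Root, MIN picks A (lowest: -61).
At A, MAX picks G (highest: -61).
At G, MIN picks t5 (lowest: -61).
Terminal value -61.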